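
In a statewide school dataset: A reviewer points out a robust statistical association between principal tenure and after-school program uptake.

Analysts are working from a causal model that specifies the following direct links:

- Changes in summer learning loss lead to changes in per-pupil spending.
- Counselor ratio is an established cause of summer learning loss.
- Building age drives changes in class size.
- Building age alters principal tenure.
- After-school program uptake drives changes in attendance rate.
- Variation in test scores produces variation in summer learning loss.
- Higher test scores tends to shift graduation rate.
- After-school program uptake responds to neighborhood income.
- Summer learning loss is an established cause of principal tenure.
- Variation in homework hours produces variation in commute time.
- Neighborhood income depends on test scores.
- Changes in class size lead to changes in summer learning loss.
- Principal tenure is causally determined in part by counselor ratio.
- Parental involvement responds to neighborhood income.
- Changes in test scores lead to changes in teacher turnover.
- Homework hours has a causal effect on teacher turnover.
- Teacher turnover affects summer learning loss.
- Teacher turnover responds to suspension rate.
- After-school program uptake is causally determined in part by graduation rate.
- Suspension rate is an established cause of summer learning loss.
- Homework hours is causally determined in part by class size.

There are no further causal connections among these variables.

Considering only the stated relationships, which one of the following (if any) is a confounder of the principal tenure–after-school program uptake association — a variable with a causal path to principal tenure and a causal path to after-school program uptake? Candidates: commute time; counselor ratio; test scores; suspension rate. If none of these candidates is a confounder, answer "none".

Test scores causes principal tenure (test scores → summer learning loss → principal tenure) and also causes after-school program uptake (test scores → neighborhood income → after-school program uptake); it is a common cause of both.
Each of the other candidates lacks a causal path to at least one of principal tenure and after-school program uptake, so they do not confound the relationship.

test scores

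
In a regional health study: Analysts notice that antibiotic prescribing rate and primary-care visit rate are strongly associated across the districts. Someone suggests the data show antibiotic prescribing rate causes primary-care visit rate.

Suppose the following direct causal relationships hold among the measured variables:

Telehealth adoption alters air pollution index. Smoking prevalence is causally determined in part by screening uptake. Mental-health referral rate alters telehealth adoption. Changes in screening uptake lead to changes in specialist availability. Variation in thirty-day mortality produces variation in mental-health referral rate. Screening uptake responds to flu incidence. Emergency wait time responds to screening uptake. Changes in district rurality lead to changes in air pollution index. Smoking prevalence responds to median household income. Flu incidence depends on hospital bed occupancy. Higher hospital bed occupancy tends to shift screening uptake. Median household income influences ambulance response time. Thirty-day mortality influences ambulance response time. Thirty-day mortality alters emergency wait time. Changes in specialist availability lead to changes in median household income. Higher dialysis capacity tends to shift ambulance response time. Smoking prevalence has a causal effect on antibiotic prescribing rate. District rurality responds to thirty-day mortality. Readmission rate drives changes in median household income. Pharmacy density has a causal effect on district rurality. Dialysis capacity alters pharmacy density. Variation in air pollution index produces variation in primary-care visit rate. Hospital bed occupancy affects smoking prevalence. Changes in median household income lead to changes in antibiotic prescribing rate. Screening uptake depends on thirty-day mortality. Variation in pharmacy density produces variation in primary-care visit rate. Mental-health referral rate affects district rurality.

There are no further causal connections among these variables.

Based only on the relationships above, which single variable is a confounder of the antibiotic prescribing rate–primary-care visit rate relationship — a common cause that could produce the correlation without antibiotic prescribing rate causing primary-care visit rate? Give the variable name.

thirty-day mortality

Thirty-day mortality has a causal path to antibiotic prescribing rate (thirty-day mortality → screening uptake → smoking prevalence → antibiotic prescribing rate) and a separate causal path to primary-care visit rate (thirty-day mortality → district rurality → air pollution index → primary-care visit rate), so it is a common cause of both.
No stated relationship gives antibiotic prescribing rate a causal route to primary-care visit rate, so the correlation is explained by the shared upstream cause rather than a direct effect.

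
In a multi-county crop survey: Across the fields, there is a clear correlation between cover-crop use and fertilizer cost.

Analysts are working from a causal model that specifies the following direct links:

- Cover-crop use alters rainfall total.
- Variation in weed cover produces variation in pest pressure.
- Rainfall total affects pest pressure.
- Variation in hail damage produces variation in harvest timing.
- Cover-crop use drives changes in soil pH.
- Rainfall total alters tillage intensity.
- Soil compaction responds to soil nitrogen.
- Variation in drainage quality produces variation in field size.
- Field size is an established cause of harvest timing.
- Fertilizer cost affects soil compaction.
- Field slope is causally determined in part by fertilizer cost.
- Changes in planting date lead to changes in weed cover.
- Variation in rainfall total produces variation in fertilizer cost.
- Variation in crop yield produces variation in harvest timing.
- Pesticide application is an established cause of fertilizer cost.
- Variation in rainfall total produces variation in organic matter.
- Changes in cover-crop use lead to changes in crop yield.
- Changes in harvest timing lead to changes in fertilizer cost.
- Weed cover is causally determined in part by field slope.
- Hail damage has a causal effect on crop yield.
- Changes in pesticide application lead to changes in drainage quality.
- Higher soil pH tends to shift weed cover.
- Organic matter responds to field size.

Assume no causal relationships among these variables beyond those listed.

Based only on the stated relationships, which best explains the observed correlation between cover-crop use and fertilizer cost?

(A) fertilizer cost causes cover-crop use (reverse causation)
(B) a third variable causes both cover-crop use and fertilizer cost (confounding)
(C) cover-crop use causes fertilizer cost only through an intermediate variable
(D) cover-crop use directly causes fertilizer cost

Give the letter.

Cover-crop use reaches fertilizer cost through cover-crop use → rainfall total → fertilizer cost — an indirect causal chain with no direct cover-crop use → fertilizer cost link. No variable causes both cover-crop use and fertilizer cost, so confounding is ruled out; the effect is mediated.

C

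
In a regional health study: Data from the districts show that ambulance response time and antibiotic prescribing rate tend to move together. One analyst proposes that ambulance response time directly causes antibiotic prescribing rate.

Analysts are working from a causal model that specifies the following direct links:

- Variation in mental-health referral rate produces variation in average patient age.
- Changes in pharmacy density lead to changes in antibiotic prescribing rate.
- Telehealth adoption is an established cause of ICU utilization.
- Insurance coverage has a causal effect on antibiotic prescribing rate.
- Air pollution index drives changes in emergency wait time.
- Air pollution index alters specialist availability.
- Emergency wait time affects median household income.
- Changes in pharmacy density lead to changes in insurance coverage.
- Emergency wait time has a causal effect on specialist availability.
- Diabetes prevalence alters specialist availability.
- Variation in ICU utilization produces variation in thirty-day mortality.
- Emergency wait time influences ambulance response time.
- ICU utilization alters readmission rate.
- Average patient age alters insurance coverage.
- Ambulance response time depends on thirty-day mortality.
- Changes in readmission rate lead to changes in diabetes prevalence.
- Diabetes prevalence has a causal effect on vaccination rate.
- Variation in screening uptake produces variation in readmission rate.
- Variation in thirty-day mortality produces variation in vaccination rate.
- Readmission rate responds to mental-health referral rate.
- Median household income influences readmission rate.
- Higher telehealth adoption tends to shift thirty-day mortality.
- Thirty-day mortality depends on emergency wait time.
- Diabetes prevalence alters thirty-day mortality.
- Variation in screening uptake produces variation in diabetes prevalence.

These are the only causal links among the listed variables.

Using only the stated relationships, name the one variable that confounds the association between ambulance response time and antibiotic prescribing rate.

mental-health referral rate

Mental-health referral rate has a causal path to ambulance response time (mental-health referral rate → readmission rate → diabetes prevalence → thirty-day mortality → ambulance response time) and a separate causal path to antibiotic prescribing rate (mental-health referral rate → average patient age → insurance coverage → antibiotic prescribing rate), so it is a common cause of both.
No stated relationship gives ambulance response time a causal route to antibiotic prescribing rate, so the correlation is explained by the shared upstream cause rather than a direct effect.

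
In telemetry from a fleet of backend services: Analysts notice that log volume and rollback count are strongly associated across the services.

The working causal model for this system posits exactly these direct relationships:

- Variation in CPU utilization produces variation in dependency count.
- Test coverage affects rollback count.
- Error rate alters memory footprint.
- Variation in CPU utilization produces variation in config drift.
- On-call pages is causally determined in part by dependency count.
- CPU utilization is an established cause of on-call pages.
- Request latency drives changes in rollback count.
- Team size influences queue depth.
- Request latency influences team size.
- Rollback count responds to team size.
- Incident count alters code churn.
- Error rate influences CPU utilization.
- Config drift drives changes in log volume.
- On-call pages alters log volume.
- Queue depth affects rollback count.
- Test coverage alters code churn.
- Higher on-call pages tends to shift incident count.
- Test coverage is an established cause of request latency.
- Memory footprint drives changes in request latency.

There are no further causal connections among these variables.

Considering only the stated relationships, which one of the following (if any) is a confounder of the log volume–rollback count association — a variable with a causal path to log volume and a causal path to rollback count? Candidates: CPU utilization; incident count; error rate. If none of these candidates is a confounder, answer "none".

error rate

Error rate causes log volume (error rate → CPU utilization → config drift → log volume) and also causes rollback count (error rate → memory footprint → request latency → rollback count); it is a common cause of both.
Each of the other candidates lacks a causal path to at least one of log volume and rollback count, so they do not confound the relationship.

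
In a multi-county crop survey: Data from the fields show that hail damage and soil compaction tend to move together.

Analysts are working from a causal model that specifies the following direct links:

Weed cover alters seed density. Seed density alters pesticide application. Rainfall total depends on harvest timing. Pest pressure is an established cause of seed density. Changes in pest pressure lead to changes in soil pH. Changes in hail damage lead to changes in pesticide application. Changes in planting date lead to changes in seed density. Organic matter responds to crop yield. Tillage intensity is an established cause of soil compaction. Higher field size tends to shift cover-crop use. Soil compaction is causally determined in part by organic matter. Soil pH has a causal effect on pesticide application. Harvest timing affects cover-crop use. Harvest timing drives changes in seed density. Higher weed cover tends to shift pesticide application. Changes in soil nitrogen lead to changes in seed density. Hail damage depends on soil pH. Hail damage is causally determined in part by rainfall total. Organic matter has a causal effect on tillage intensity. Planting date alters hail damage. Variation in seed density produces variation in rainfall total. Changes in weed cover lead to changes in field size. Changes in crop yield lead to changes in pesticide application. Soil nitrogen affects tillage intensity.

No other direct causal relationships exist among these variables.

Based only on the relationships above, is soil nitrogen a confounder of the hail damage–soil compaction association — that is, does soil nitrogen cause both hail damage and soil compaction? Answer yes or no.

Soil nitrogen has a causal path to hail damage (soil nitrogen → seed density → rainfall total → hail damage) and to soil compaction (soil nitrogen → tillage intensity → soil compaction), so it is a common cause of both — a confounder.

yes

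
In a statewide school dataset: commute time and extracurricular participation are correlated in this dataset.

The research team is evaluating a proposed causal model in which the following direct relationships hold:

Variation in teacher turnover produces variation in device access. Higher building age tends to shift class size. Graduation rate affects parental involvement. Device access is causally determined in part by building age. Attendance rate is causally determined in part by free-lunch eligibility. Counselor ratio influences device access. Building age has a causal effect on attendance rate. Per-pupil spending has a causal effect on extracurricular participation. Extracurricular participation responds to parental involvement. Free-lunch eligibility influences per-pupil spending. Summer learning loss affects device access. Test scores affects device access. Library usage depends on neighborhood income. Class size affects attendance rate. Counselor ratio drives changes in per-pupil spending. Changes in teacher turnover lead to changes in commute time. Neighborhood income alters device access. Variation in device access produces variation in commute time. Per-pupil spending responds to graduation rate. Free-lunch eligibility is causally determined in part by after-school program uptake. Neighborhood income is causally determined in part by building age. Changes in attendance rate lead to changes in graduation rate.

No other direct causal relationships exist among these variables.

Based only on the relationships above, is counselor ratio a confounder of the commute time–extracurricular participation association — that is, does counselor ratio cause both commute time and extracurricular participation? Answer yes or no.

yes

Counselor ratio has a causal path to commute time (counselor ratio → device access → commute time) and to extracurricular participation (counselor ratio → per-pupil spending → extracurricular participation), so it is a common cause of both — a confounder.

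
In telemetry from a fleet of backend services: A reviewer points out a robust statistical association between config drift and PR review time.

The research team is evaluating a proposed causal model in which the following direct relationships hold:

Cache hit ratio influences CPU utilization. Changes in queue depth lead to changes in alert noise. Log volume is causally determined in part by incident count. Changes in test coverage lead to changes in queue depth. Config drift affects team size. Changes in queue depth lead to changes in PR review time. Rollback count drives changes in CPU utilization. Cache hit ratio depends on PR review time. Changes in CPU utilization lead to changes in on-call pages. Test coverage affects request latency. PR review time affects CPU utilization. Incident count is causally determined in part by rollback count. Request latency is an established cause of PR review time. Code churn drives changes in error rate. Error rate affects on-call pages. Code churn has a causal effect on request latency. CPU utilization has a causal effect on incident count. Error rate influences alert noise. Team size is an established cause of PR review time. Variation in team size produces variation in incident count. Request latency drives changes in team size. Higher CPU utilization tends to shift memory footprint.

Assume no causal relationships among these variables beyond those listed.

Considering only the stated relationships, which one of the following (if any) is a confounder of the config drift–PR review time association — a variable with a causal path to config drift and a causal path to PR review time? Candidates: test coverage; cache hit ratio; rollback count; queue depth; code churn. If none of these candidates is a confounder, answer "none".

none

None of the listed candidates has causal paths to both config drift and PR review time in the stated relationships, so none is a common cause.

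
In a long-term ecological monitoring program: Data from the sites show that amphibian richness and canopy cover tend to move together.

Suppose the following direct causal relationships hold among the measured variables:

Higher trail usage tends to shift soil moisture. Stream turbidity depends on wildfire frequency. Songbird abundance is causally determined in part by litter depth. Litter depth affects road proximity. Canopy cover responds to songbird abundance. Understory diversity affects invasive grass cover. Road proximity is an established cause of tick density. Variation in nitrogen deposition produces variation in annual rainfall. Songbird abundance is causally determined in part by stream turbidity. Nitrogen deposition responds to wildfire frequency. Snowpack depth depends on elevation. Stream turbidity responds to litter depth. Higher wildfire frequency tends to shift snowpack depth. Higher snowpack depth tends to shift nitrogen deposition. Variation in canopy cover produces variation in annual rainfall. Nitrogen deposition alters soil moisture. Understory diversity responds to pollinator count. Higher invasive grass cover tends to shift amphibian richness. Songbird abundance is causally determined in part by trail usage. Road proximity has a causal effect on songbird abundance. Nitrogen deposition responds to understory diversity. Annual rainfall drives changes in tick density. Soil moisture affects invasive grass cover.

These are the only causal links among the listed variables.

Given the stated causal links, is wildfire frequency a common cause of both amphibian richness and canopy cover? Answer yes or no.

Wildfire frequency has a causal path to amphibian richness (wildfire frequency → nitrogen deposition → soil moisture → invasive grass cover → amphibian richness) and to canopy cover (wildfire frequency → stream turbidity → songbird abundance → canopy cover), so it is a common cause of both — a confounder.

yes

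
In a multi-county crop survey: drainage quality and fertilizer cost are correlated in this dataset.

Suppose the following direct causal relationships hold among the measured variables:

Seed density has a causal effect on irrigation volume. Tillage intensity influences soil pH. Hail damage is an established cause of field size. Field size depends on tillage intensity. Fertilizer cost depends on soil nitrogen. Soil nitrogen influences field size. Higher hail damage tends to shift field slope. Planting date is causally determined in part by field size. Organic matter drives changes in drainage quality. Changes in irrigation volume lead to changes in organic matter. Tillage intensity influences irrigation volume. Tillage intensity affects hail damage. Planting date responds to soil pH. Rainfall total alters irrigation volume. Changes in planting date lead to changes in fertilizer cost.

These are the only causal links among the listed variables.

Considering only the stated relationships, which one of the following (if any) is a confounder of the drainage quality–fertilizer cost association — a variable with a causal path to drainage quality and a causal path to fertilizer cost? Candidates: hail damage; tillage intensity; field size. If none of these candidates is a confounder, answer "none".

Tillage intensity causes drainage quality (tillage intensity → irrigation volume → organic matter → drainage quality) and also causes fertilizer cost (tillage intensity → soil pH → planting date → fertilizer cost); it is a common cause of both.
Each of the other candidates lacks a causal path to at least one of drainage quality and fertilizer cost, so they do not confound the relationship.

tillage intensity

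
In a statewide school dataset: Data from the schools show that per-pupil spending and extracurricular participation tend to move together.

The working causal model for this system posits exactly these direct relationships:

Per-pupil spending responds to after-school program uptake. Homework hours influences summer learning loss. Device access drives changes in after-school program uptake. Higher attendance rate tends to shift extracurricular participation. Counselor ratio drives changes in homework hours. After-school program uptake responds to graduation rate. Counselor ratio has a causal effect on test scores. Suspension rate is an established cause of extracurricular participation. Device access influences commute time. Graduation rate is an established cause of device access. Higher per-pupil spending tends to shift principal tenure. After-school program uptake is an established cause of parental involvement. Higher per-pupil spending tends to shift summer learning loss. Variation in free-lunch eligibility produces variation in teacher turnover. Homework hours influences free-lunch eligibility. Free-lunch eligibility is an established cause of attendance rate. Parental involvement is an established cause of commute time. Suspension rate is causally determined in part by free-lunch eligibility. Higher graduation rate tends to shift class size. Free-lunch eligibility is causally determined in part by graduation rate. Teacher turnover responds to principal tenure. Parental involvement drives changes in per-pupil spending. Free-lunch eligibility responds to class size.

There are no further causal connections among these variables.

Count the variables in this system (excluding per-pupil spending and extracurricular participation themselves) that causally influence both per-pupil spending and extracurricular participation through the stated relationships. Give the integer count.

1

The common causes are: graduation rate (to per-pupil spending via graduation rate → after-school program uptake → per-pupil spending; to extracurricular participation via graduation rate → free-lunch eligibility → suspension rate → extracurricular participation).
Every other variable lacks a causal path to at least one of per-pupil spending and extracurricular participation.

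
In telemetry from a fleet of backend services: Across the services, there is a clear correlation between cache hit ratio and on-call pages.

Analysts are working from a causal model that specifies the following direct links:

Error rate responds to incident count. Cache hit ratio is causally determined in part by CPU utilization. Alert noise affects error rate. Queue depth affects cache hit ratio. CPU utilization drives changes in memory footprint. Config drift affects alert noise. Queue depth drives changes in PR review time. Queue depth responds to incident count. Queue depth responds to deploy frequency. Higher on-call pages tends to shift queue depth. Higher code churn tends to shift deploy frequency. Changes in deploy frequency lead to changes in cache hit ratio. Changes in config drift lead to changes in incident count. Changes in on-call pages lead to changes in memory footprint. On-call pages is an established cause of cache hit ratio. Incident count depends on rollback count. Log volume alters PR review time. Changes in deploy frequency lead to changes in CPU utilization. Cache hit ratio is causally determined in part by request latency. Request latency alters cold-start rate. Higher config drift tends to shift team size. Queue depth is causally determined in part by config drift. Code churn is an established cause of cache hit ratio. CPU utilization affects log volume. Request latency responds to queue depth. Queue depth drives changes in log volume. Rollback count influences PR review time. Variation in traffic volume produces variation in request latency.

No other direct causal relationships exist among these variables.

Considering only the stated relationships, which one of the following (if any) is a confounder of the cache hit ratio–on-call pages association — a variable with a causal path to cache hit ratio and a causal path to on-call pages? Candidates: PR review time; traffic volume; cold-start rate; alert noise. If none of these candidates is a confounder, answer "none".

none

None of the listed candidates has causal paths to both cache hit ratio and on-call pages in the stated relationships, so none is a common cause.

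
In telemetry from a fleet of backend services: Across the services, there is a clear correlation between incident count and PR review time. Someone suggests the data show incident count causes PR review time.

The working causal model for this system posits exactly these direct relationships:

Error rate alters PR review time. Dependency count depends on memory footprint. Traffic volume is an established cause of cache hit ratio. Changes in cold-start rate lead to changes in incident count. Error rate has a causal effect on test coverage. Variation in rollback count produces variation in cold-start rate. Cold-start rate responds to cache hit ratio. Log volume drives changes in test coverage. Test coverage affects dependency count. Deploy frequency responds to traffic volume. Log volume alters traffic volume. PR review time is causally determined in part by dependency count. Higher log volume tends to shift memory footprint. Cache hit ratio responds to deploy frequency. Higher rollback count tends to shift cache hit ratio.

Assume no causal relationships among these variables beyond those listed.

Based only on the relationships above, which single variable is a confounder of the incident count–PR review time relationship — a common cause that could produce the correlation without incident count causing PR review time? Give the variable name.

log volume

Log volume has a causal path to incident count (log volume → traffic volume → cache hit ratio → cold-start rate → incident count) and a separate causal path to PR review time (log volume → test coverage → dependency count → PR review time), so it is a common cause of both.
No stated relationship gives incident count a causal route to PR review time, so the correlation is explained by the shared upstream cause rather than a direct effect.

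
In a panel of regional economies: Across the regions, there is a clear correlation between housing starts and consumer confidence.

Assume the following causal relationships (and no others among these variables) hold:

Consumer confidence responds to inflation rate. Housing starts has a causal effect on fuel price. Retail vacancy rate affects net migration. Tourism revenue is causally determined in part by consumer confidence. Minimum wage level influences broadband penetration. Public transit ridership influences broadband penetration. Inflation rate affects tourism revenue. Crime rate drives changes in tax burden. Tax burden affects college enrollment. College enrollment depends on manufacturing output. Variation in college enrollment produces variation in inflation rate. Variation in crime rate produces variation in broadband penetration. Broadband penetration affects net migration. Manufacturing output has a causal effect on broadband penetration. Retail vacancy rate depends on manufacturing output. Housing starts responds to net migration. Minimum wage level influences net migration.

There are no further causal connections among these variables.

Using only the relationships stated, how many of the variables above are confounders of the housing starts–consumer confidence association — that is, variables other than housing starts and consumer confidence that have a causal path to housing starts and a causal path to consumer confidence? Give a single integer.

The common causes are: crime rate (to housing starts via crime rate → broadband penetration → net migration → housing starts; to consumer confidence via crime rate → tax burden → college enrollment → inflation rate → consumer confidence); manufacturing output (to housing starts via manufacturing output → retail vacancy rate → net migration → housing starts; to consumer confidence via manufacturing output → college enrollment → inflation rate → consumer confidence).
Every other variable lacks a causal path to at least one of housing starts and consumer confidence.

2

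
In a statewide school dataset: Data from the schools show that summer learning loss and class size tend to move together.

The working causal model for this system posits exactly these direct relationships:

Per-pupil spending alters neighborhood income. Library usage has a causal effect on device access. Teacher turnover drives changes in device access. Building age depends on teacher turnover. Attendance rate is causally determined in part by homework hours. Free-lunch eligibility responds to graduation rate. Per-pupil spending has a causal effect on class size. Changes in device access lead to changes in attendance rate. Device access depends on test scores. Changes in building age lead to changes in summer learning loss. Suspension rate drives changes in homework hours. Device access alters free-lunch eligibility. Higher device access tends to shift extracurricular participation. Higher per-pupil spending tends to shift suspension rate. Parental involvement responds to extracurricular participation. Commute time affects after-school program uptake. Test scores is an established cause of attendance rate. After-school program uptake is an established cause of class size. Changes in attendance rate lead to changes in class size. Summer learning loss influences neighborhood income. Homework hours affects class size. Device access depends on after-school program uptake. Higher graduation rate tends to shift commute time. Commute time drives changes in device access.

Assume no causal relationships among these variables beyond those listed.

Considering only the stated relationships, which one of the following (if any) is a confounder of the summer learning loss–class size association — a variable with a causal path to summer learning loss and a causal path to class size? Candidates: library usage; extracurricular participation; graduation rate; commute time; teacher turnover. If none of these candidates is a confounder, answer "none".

teacher turnover

Teacher turnover causes summer learning loss (teacher turnover → building age → summer learning loss) and also causes class size (teacher turnover → device access → attendance rate → class size); it is a common cause of both.
Each of the other candidates lacks a causal path to at least one of summer learning loss and class size, so they do not confound the relationship.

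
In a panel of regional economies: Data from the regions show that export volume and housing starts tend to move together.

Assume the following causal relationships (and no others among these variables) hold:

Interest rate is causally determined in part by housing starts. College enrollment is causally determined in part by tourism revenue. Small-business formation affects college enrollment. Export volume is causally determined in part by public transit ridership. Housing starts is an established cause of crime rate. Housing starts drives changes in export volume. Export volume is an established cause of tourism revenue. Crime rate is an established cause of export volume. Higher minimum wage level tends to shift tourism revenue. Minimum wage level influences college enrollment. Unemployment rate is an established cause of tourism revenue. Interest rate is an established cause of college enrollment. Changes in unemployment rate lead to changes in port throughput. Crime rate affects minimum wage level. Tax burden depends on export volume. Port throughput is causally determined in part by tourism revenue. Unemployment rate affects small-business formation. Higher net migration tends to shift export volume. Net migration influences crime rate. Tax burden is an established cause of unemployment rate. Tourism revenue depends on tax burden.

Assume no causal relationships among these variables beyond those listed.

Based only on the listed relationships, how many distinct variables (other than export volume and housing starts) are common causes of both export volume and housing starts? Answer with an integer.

No listed variable has a causal path to both export volume and housing starts, so there are no common causes.

0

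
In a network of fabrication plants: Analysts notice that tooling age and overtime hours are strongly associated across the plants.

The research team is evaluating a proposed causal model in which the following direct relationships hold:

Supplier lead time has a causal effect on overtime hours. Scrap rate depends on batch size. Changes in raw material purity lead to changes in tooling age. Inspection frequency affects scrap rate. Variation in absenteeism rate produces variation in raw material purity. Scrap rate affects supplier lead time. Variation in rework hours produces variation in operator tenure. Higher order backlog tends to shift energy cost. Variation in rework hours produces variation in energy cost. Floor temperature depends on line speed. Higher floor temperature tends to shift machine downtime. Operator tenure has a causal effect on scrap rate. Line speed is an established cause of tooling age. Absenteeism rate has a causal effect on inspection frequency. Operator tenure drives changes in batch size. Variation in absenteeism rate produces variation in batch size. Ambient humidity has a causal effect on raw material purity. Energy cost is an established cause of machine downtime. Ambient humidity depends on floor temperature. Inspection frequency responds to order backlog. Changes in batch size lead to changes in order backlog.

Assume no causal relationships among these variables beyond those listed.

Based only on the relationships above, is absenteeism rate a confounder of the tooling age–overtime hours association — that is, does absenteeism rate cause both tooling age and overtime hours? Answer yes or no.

yes

Absenteeism rate has a causal path to tooling age (absenteeism rate → raw material purity → tooling age) and to overtime hours (absenteeism rate → inspection frequency → scrap rate → supplier lead time → overtime hours), so it is a common cause of both — a confounder.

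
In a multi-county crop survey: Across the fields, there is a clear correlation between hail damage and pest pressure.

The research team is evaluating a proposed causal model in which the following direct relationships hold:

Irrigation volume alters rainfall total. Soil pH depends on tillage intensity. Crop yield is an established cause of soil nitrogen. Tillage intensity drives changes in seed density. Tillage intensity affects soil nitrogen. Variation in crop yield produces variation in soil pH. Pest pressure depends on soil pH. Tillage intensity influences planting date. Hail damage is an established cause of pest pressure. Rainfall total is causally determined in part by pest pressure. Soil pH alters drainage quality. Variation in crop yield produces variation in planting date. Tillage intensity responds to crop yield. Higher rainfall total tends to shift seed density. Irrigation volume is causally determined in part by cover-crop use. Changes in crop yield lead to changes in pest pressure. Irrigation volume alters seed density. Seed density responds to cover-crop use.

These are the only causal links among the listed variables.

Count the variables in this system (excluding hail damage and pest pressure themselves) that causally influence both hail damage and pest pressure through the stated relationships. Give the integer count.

0

No listed variable has a causal path to both hail damage and pest pressure, so there are no common causes.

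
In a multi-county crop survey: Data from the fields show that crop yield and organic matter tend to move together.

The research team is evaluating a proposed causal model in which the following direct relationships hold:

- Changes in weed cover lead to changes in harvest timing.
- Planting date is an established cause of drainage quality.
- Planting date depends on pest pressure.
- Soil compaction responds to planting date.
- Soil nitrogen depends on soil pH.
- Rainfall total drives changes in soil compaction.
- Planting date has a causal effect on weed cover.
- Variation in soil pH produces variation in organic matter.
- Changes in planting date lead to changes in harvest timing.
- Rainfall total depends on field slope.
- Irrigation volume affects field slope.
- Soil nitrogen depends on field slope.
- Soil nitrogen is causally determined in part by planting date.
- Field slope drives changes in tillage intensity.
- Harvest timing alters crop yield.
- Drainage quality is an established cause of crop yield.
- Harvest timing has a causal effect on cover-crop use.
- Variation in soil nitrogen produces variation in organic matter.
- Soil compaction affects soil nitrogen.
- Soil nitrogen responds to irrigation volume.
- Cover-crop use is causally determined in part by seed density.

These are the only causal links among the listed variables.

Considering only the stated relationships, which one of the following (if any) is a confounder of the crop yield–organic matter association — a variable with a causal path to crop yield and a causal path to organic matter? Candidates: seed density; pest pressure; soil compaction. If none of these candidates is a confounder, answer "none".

Pest pressure causes crop yield (pest pressure → planting date → drainage quality → crop yield) and also causes organic matter (pest pressure → planting date → soil nitrogen → organic matter); it is a common cause of both.
Each of the other candidates lacks a causal path to at least one of crop yield and organic matter, so they do not confound the relationship.

pest pressure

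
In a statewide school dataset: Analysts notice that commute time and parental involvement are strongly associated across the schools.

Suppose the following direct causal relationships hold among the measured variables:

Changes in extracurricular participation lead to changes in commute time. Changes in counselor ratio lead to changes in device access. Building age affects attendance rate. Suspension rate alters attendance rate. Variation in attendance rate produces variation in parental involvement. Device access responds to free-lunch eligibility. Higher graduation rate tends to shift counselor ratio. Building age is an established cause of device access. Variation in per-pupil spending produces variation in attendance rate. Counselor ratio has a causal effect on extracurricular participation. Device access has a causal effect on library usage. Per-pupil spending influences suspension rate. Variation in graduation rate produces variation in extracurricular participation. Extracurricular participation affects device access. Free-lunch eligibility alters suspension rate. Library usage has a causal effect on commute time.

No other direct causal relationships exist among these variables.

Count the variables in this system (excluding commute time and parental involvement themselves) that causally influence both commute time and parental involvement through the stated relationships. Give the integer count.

The common causes are: building age (to commute time via building age → device access → library usage → commute time; to parental involvement via building age → attendance rate → parental involvement); free-lunch eligibility (to commute time via free-lunch eligibility → device access → library usage → commute time; to parental involvement via free-lunch eligibility → suspension rate → attendance rate → parental involvement).
Every other variable lacks a causal path to at least one of commute time and parental involvement.

2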